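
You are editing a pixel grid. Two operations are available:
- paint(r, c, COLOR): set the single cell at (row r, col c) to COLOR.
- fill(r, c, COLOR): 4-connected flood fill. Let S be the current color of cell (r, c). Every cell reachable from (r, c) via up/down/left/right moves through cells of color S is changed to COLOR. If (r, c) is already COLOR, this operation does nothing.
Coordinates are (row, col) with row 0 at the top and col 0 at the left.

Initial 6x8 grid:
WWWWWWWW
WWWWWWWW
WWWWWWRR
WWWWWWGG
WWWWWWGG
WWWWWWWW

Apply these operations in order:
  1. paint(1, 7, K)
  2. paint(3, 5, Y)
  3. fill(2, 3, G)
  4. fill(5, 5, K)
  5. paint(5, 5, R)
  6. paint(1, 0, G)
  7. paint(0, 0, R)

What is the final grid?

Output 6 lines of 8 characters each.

After op 1 paint(1,7,K):
WWWWWWWW
WWWWWWWK
WWWWWWRR
WWWWWWGG
WWWWWWGG
WWWWWWWW
After op 2 paint(3,5,Y):
WWWWWWWW
WWWWWWWK
WWWWWWRR
WWWWWYGG
WWWWWWGG
WWWWWWWW
After op 3 fill(2,3,G) [40 cells changed]:
GGGGGGGG
GGGGGGGK
GGGGGGRR
GGGGGYGG
GGGGGGGG
GGGGGGGG
After op 4 fill(5,5,K) [44 cells changed]:
KKKKKKKK
KKKKKKKK
KKKKKKRR
KKKKKYKK
KKKKKKKK
KKKKKKKK
After op 5 paint(5,5,R):
KKKKKKKK
KKKKKKKK
KKKKKKRR
KKKKKYKK
KKKKKKKK
KKKKKRKK
After op 6 paint(1,0,G):
KKKKKKKK
GKKKKKKK
KKKKKKRR
KKKKKYKK
KKKKKKKK
KKKKKRKK
After op 7 paint(0,0,R):
RKKKKKKK
GKKKKKKK
KKKKKKRR
KKKKKYKK
KKKKKKKK
KKKKKRKK

Answer: RKKKKKKK
GKKKKKKK
KKKKKKRR
KKKKKYKK
KKKKKKKK
KKKKKRKK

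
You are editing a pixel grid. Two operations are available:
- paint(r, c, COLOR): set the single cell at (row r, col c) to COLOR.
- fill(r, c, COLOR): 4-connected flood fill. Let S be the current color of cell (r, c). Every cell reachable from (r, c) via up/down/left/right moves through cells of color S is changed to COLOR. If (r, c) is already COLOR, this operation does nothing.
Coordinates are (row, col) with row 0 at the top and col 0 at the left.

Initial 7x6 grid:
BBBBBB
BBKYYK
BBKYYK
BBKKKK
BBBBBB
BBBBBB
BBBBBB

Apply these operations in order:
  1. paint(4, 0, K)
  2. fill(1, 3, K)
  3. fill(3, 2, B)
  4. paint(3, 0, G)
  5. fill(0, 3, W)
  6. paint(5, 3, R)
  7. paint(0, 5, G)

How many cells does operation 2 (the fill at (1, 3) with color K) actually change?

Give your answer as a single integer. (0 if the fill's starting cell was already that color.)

After op 1 paint(4,0,K):
BBBBBB
BBKYYK
BBKYYK
BBKKKK
KBBBBB
BBBBBB
BBBBBB
After op 2 fill(1,3,K) [4 cells changed]:
BBBBBB
BBKKKK
BBKKKK
BBKKKK
KBBBBB
BBBBBB
BBBBBB

Answer: 4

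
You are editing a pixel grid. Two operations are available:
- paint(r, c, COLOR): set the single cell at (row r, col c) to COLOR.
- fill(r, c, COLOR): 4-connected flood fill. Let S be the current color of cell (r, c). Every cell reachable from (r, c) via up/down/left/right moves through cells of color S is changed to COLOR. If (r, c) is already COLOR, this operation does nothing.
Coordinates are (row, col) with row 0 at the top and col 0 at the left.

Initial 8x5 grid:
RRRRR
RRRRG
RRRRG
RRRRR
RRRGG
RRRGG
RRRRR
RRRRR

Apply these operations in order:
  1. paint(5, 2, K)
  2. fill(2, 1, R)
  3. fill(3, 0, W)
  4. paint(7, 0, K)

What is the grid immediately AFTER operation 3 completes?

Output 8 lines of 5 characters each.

After op 1 paint(5,2,K):
RRRRR
RRRRG
RRRRG
RRRRR
RRRGG
RRKGG
RRRRR
RRRRR
After op 2 fill(2,1,R) [0 cells changed]:
RRRRR
RRRRG
RRRRG
RRRRR
RRRGG
RRKGG
RRRRR
RRRRR
After op 3 fill(3,0,W) [33 cells changed]:
WWWWW
WWWWG
WWWWG
WWWWW
WWWGG
WWKGG
WWWWW
WWWWW

Answer: WWWWW
WWWWG
WWWWG
WWWWW
WWWGG
WWKGG
WWWWW
WWWWW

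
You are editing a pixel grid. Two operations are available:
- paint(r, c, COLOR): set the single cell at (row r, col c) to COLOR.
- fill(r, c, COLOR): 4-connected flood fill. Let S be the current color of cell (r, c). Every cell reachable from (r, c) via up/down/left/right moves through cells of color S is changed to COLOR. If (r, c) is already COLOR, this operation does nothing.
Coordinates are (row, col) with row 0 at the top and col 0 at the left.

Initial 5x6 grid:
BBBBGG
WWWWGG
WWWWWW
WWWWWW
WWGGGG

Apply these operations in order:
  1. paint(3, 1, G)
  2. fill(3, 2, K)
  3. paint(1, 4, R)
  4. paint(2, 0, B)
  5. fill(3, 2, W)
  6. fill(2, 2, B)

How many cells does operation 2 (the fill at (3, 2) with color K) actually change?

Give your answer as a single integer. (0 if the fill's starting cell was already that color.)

After op 1 paint(3,1,G):
BBBBGG
WWWWGG
WWWWWW
WGWWWW
WWGGGG
After op 2 fill(3,2,K) [17 cells changed]:
BBBBGG
KKKKGG
KKKKKK
KGKKKK
KKGGGG

Answer: 17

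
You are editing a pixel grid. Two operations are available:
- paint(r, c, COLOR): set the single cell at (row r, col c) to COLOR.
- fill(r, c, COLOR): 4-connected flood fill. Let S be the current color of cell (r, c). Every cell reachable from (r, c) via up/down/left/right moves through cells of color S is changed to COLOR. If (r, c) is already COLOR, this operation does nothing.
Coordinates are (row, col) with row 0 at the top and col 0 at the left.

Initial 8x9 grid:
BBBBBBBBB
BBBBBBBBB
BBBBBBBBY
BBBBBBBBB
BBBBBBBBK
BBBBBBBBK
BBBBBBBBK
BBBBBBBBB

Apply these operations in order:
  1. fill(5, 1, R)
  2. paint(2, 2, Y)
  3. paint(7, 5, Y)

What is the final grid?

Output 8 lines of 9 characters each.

After op 1 fill(5,1,R) [68 cells changed]:
RRRRRRRRR
RRRRRRRRR
RRRRRRRRY
RRRRRRRRR
RRRRRRRRK
RRRRRRRRK
RRRRRRRRK
RRRRRRRRR
After op 2 paint(2,2,Y):
RRRRRRRRR
RRRRRRRRR
RRYRRRRRY
RRRRRRRRR
RRRRRRRRK
RRRRRRRRK
RRRRRRRRK
RRRRRRRRR
After op 3 paint(7,5,Y):
RRRRRRRRR
RRRRRRRRR
RRYRRRRRY
RRRRRRRRR
RRRRRRRRK
RRRRRRRRK
RRRRRRRRK
RRRRRYRRR

Answer: RRRRRRRRR
RRRRRRRRR
RRYRRRRRY
RRRRRRRRR
RRRRRRRRK
RRRRRRRRK
RRRRRRRRK
RRRRRYRRR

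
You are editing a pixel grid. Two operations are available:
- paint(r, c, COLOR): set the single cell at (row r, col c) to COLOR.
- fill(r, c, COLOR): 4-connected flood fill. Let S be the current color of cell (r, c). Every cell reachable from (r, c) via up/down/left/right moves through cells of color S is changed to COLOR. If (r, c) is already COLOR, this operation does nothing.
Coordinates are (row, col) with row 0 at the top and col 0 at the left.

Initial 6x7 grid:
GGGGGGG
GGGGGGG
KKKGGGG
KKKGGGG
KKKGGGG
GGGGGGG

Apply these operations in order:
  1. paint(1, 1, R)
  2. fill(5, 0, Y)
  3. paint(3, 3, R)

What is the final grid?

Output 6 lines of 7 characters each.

Answer: YYYYYYY
YRYYYYY
KKKYYYY
KKKRYYY
KKKYYYY
YYYYYYY

Derivation:
After op 1 paint(1,1,R):
GGGGGGG
GRGGGGG
KKKGGGG
KKKGGGG
KKKGGGG
GGGGGGG
After op 2 fill(5,0,Y) [32 cells changed]:
YYYYYYY
YRYYYYY
KKKYYYY
KKKYYYY
KKKYYYY
YYYYYYY
After op 3 paint(3,3,R):
YYYYYYY
YRYYYYY
KKKYYYY
KKKRYYY
KKKYYYY
YYYYYYY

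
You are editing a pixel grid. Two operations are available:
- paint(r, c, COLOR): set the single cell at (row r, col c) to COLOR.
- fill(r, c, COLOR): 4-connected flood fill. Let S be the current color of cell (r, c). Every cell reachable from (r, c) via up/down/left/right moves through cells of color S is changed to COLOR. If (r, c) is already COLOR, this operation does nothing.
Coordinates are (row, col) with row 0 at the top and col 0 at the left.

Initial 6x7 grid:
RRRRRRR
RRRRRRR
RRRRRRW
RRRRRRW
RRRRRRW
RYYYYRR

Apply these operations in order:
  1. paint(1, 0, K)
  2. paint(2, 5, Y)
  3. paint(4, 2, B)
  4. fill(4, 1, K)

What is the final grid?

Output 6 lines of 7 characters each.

After op 1 paint(1,0,K):
RRRRRRR
KRRRRRR
RRRRRRW
RRRRRRW
RRRRRRW
RYYYYRR
After op 2 paint(2,5,Y):
RRRRRRR
KRRRRRR
RRRRRYW
RRRRRRW
RRRRRRW
RYYYYRR
After op 3 paint(4,2,B):
RRRRRRR
KRRRRRR
RRRRRYW
RRRRRRW
RRBRRRW
RYYYYRR
After op 4 fill(4,1,K) [32 cells changed]:
KKKKKKK
KKKKKKK
KKKKKYW
KKKKKKW
KKBKKKW
KYYYYKK

Answer: KKKKKKK
KKKKKKK
KKKKKYW
KKKKKKW
KKBKKKW
KYYYYKK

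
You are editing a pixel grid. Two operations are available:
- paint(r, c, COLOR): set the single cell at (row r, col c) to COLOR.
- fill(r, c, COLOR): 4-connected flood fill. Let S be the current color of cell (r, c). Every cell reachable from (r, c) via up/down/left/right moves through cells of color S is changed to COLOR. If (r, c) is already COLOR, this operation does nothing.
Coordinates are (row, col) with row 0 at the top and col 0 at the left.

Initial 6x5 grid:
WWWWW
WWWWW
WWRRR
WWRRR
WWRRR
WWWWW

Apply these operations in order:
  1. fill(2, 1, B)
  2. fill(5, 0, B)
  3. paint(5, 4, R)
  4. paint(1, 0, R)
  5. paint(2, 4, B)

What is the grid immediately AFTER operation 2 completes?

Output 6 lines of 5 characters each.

After op 1 fill(2,1,B) [21 cells changed]:
BBBBB
BBBBB
BBRRR
BBRRR
BBRRR
BBBBB
After op 2 fill(5,0,B) [0 cells changed]:
BBBBB
BBBBB
BBRRR
BBRRR
BBRRR
BBBBB

Answer: BBBBB
BBBBB
BBRRR
BBRRR
BBRRR
BBBBB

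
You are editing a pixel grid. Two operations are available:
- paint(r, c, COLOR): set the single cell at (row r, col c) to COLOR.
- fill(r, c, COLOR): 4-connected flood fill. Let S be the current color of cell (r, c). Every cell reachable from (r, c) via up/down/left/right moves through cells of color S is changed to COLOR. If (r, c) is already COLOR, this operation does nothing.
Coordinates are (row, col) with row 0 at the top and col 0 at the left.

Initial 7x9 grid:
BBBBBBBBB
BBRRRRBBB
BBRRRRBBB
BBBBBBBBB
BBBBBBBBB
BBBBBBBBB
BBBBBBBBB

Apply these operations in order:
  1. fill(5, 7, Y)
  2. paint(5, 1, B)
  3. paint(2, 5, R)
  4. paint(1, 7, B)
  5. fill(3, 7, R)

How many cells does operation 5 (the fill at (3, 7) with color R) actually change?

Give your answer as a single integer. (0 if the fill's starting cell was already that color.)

Answer: 53

Derivation:
After op 1 fill(5,7,Y) [55 cells changed]:
YYYYYYYYY
YYRRRRYYY
YYRRRRYYY
YYYYYYYYY
YYYYYYYYY
YYYYYYYYY
YYYYYYYYY
After op 2 paint(5,1,B):
YYYYYYYYY
YYRRRRYYY
YYRRRRYYY
YYYYYYYYY
YYYYYYYYY
YBYYYYYYY
YYYYYYYYY
After op 3 paint(2,5,R):
YYYYYYYYY
YYRRRRYYY
YYRRRRYYY
YYYYYYYYY
YYYYYYYYY
YBYYYYYYY
YYYYYYYYY
After op 4 paint(1,7,B):
YYYYYYYYY
YYRRRRYBY
YYRRRRYYY
YYYYYYYYY
YYYYYYYYY
YBYYYYYYY
YYYYYYYYY
After op 5 fill(3,7,R) [53 cells changed]:
RRRRRRRRR
RRRRRRRBR
RRRRRRRRR
RRRRRRRRR
RRRRRRRRR
RBRRRRRRR
RRRRRRRRR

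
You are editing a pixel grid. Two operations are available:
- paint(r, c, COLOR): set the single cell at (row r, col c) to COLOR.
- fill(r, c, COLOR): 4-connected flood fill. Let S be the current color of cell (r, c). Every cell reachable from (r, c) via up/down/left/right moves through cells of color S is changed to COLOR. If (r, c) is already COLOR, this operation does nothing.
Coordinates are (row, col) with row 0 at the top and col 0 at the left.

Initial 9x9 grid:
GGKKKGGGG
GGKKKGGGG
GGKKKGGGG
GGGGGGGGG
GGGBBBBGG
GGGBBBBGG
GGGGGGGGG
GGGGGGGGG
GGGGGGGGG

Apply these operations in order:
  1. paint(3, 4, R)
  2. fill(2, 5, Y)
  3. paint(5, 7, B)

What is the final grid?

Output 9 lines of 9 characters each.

Answer: YYKKKYYYY
YYKKKYYYY
YYKKKYYYY
YYYYRYYYY
YYYBBBBYY
YYYBBBBBY
YYYYYYYYY
YYYYYYYYY
YYYYYYYYY

Derivation:
After op 1 paint(3,4,R):
GGKKKGGGG
GGKKKGGGG
GGKKKGGGG
GGGGRGGGG
GGGBBBBGG
GGGBBBBGG
GGGGGGGGG
GGGGGGGGG
GGGGGGGGG
After op 2 fill(2,5,Y) [63 cells changed]:
YYKKKYYYY
YYKKKYYYY
YYKKKYYYY
YYYYRYYYY
YYYBBBBYY
YYYBBBBYY
YYYYYYYYY
YYYYYYYYY
YYYYYYYYY
After op 3 paint(5,7,B):
YYKKKYYYY
YYKKKYYYY
YYKKKYYYY
YYYYRYYYY
YYYBBBBYY
YYYBBBBBY
YYYYYYYYY
YYYYYYYYY
YYYYYYYYY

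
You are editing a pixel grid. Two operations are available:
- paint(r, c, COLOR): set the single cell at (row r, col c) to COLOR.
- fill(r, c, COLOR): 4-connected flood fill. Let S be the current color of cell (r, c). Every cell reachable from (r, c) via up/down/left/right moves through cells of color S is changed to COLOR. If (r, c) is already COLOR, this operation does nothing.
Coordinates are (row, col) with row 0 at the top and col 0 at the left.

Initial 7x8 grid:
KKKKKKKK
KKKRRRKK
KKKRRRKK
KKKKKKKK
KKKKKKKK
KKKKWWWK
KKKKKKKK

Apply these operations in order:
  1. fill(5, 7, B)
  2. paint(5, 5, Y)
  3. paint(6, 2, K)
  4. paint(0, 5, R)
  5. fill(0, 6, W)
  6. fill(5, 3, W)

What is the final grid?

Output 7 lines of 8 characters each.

Answer: WWWWWRWW
WWWRRRWW
WWWRRRWW
WWWWWWWW
WWWWWWWW
WWWWWYWW
WWKWWWWW

Derivation:
After op 1 fill(5,7,B) [47 cells changed]:
BBBBBBBB
BBBRRRBB
BBBRRRBB
BBBBBBBB
BBBBBBBB
BBBBWWWB
BBBBBBBB
After op 2 paint(5,5,Y):
BBBBBBBB
BBBRRRBB
BBBRRRBB
BBBBBBBB
BBBBBBBB
BBBBWYWB
BBBBBBBB
After op 3 paint(6,2,K):
BBBBBBBB
BBBRRRBB
BBBRRRBB
BBBBBBBB
BBBBBBBB
BBBBWYWB
BBKBBBBB
After op 4 paint(0,5,R):
BBBBBRBB
BBBRRRBB
BBBRRRBB
BBBBBBBB
BBBBBBBB
BBBBWYWB
BBKBBBBB
After op 5 fill(0,6,W) [45 cells changed]:
WWWWWRWW
WWWRRRWW
WWWRRRWW
WWWWWWWW
WWWWWWWW
WWWWWYWW
WWKWWWWW
After op 6 fill(5,3,W) [0 cells changed]:
WWWWWRWW
WWWRRRWW
WWWRRRWW
WWWWWWWW
WWWWWWWW
WWWWWYWW
WWKWWWWW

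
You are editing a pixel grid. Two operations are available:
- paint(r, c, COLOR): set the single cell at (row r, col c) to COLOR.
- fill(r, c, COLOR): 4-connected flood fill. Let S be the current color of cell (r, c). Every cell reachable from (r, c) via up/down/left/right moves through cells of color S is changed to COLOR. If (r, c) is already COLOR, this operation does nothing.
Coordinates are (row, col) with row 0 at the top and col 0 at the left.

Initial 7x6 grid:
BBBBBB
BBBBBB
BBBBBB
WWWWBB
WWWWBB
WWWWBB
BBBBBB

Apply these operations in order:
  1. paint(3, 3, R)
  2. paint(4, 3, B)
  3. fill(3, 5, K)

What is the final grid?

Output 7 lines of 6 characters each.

Answer: KKKKKK
KKKKKK
KKKKKK
WWWRKK
WWWKKK
WWWWKK
KKKKKK

Derivation:
After op 1 paint(3,3,R):
BBBBBB
BBBBBB
BBBBBB
WWWRBB
WWWWBB
WWWWBB
BBBBBB
After op 2 paint(4,3,B):
BBBBBB
BBBBBB
BBBBBB
WWWRBB
WWWBBB
WWWWBB
BBBBBB
After op 3 fill(3,5,K) [31 cells changed]:
KKKKKK
KKKKKK
KKKKKK
WWWRKK
WWWKKK
WWWWKK
KKKKKK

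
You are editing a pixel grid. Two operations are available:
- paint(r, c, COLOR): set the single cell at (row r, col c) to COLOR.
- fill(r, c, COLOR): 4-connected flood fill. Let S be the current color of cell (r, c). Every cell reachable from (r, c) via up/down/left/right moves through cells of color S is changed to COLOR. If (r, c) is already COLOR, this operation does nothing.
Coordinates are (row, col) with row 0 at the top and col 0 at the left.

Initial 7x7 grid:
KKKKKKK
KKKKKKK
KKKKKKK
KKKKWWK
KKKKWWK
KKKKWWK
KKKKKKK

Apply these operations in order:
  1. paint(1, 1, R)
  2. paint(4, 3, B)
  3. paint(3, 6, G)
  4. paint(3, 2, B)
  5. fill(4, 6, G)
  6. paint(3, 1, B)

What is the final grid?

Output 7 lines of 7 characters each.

After op 1 paint(1,1,R):
KKKKKKK
KRKKKKK
KKKKKKK
KKKKWWK
KKKKWWK
KKKKWWK
KKKKKKK
After op 2 paint(4,3,B):
KKKKKKK
KRKKKKK
KKKKKKK
KKKKWWK
KKKBWWK
KKKKWWK
KKKKKKK
After op 3 paint(3,6,G):
KKKKKKK
KRKKKKK
KKKKKKK
KKKKWWG
KKKBWWK
KKKKWWK
KKKKKKK
After op 4 paint(3,2,B):
KKKKKKK
KRKKKKK
KKKKKKK
KKBKWWG
KKKBWWK
KKKKWWK
KKKKKKK
After op 5 fill(4,6,G) [39 cells changed]:
GGGGGGG
GRGGGGG
GGGGGGG
GGBGWWG
GGGBWWG
GGGGWWG
GGGGGGG
After op 6 paint(3,1,B):
GGGGGGG
GRGGGGG
GGGGGGG
GBBGWWG
GGGBWWG
GGGGWWG
GGGGGGG

Answer: GGGGGGG
GRGGGGG
GGGGGGG
GBBGWWG
GGGBWWG
GGGGWWG
GGGGGGG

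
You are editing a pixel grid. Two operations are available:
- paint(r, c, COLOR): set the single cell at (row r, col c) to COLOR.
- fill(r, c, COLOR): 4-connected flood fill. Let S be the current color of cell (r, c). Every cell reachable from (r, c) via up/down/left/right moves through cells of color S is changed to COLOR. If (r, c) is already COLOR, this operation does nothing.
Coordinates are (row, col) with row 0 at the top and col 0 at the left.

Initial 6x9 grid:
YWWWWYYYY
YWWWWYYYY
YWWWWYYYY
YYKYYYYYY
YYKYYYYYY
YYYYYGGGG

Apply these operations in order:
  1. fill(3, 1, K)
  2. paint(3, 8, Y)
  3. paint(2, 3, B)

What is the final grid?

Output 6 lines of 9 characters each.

After op 1 fill(3,1,K) [36 cells changed]:
KWWWWKKKK
KWWWWKKKK
KWWWWKKKK
KKKKKKKKK
KKKKKKKKK
KKKKKGGGG
After op 2 paint(3,8,Y):
KWWWWKKKK
KWWWWKKKK
KWWWWKKKK
KKKKKKKKY
KKKKKKKKK
KKKKKGGGG
After op 3 paint(2,3,B):
KWWWWKKKK
KWWWWKKKK
KWWBWKKKK
KKKKKKKKY
KKKKKKKKK
KKKKKGGGG

Answer: KWWWWKKKK
KWWWWKKKK
KWWBWKKKK
KKKKKKKKY
KKKKKKKKK
KKKKKGGGG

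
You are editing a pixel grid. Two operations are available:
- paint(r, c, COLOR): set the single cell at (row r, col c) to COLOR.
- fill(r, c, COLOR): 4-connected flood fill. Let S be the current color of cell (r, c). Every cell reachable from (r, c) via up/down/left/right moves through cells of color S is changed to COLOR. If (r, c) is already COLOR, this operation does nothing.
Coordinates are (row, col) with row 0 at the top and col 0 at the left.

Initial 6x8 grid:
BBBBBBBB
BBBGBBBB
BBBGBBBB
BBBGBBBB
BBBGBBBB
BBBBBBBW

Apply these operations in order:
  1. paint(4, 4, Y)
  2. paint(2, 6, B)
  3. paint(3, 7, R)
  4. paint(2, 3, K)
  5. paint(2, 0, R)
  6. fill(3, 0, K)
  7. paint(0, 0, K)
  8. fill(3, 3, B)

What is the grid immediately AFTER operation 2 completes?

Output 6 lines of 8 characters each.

Answer: BBBBBBBB
BBBGBBBB
BBBGBBBB
BBBGBBBB
BBBGYBBB
BBBBBBBW

Derivation:
After op 1 paint(4,4,Y):
BBBBBBBB
BBBGBBBB
BBBGBBBB
BBBGBBBB
BBBGYBBB
BBBBBBBW
After op 2 paint(2,6,B):
BBBBBBBB
BBBGBBBB
BBBGBBBB
BBBGBBBB
BBBGYBBB
BBBBBBBW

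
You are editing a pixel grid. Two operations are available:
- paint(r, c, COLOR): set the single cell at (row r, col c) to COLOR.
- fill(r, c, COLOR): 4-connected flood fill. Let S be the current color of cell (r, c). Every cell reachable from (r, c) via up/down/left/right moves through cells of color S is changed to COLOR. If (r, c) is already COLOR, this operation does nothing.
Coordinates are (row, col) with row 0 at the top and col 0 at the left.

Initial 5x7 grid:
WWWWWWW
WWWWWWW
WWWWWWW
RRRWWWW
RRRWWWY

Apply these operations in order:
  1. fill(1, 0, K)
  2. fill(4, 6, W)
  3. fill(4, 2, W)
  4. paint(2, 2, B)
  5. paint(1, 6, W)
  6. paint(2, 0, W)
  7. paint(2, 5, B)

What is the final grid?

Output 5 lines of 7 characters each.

After op 1 fill(1,0,K) [28 cells changed]:
KKKKKKK
KKKKKKK
KKKKKKK
RRRKKKK
RRRKKKY
After op 2 fill(4,6,W) [1 cells changed]:
KKKKKKK
KKKKKKK
KKKKKKK
RRRKKKK
RRRKKKW
After op 3 fill(4,2,W) [6 cells changed]:
KKKKKKK
KKKKKKK
KKKKKKK
WWWKKKK
WWWKKKW
After op 4 paint(2,2,B):
KKKKKKK
KKKKKKK
KKBKKKK
WWWKKKK
WWWKKKW
After op 5 paint(1,6,W):
KKKKKKK
KKKKKKW
KKBKKKK
WWWKKKK
WWWKKKW
After op 6 paint(2,0,W):
KKKKKKK
KKKKKKW
WKBKKKK
WWWKKKK
WWWKKKW
After op 7 paint(2,5,B):
KKKKKKK
KKKKKKW
WKBKKBK
WWWKKKK
WWWKKKW

Answer: KKKKKKK
KKKKKKW
WKBKKBK
WWWKKKK
WWWKKKW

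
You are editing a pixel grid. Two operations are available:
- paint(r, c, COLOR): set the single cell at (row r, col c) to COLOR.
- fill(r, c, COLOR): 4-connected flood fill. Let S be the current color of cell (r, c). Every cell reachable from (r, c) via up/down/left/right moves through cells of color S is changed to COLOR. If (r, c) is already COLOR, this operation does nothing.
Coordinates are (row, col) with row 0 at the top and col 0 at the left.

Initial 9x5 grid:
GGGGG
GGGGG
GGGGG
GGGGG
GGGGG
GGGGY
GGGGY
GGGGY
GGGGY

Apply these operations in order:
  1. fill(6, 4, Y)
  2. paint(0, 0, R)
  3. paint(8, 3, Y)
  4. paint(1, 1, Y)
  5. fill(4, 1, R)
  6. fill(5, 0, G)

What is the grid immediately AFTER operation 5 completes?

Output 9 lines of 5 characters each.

Answer: RRRRR
RYRRR
RRRRR
RRRRR
RRRRR
RRRRY
RRRRY
RRRRY
RRRYY

Derivation:
After op 1 fill(6,4,Y) [0 cells changed]:
GGGGG
GGGGG
GGGGG
GGGGG
GGGGG
GGGGY
GGGGY
GGGGY
GGGGY
After op 2 paint(0,0,R):
RGGGG
GGGGG
GGGGG
GGGGG
GGGGG
GGGGY
GGGGY
GGGGY
GGGGY
After op 3 paint(8,3,Y):
RGGGG
GGGGG
GGGGG
GGGGG
GGGGG
GGGGY
GGGGY
GGGGY
GGGYY
After op 4 paint(1,1,Y):
RGGGG
GYGGG
GGGGG
GGGGG
GGGGG
GGGGY
GGGGY
GGGGY
GGGYY
After op 5 fill(4,1,R) [38 cells changed]:
RRRRR
RYRRR
RRRRR
RRRRR
RRRRR
RRRRY
RRRRY
RRRRY
RRRYY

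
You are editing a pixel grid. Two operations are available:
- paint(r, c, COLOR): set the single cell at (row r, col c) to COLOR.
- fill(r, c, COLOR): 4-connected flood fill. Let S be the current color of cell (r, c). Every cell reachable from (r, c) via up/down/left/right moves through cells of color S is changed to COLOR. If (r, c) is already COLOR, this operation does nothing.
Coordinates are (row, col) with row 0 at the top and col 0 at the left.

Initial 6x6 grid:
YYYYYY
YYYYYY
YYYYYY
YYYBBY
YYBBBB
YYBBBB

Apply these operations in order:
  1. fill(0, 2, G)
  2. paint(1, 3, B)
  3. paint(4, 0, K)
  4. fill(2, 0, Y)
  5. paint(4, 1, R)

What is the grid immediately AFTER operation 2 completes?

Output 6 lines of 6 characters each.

Answer: GGGGGG
GGGBGG
GGGGGG
GGGBBG
GGBBBB
GGBBBB

Derivation:
After op 1 fill(0,2,G) [26 cells changed]:
GGGGGG
GGGGGG
GGGGGG
GGGBBG
GGBBBB
GGBBBB
After op 2 paint(1,3,B):
GGGGGG
GGGBGG
GGGGGG
GGGBBG
GGBBBB
GGBBBB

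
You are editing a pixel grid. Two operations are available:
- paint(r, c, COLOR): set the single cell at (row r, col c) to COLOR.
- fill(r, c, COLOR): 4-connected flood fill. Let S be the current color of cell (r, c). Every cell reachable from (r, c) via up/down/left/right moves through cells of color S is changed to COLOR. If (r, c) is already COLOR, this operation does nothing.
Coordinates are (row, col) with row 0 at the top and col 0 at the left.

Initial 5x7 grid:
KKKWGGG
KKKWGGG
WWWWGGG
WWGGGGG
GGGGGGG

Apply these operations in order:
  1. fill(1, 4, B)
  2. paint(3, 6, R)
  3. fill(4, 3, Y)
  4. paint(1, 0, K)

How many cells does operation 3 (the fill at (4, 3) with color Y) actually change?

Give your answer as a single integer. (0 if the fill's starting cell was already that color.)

Answer: 20

Derivation:
After op 1 fill(1,4,B) [21 cells changed]:
KKKWBBB
KKKWBBB
WWWWBBB
WWBBBBB
BBBBBBB
After op 2 paint(3,6,R):
KKKWBBB
KKKWBBB
WWWWBBB
WWBBBBR
BBBBBBB
After op 3 fill(4,3,Y) [20 cells changed]:
KKKWYYY
KKKWYYY
WWWWYYY
WWYYYYR
YYYYYYY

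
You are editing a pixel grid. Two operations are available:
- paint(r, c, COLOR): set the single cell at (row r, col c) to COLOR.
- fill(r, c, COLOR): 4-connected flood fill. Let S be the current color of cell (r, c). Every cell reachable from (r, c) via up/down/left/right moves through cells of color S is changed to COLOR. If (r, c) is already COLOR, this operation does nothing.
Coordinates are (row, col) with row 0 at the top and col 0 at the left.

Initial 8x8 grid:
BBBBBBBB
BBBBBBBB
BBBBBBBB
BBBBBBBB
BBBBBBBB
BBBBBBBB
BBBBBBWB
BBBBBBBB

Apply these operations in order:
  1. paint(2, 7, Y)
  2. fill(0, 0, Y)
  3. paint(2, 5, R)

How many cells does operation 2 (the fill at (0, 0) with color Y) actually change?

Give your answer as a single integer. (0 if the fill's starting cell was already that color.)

After op 1 paint(2,7,Y):
BBBBBBBB
BBBBBBBB
BBBBBBBY
BBBBBBBB
BBBBBBBB
BBBBBBBB
BBBBBBWB
BBBBBBBB
After op 2 fill(0,0,Y) [62 cells changed]:
YYYYYYYY
YYYYYYYY
YYYYYYYY
YYYYYYYY
YYYYYYYY
YYYYYYYY
YYYYYYWY
YYYYYYYY

Answer: 62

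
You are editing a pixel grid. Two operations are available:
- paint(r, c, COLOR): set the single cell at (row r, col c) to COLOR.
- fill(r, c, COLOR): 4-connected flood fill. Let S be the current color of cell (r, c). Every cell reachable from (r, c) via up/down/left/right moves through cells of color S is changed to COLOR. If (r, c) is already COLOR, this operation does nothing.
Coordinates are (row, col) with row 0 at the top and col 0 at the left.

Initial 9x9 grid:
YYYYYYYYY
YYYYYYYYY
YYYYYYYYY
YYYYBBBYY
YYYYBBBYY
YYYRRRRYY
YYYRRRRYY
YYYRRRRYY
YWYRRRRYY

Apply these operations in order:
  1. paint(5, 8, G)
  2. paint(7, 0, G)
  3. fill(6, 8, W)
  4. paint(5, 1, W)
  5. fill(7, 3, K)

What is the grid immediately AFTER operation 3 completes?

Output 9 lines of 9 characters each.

After op 1 paint(5,8,G):
YYYYYYYYY
YYYYYYYYY
YYYYYYYYY
YYYYBBBYY
YYYYBBBYY
YYYRRRRYG
YYYRRRRYY
YYYRRRRYY
YWYRRRRYY
After op 2 paint(7,0,G):
YYYYYYYYY
YYYYYYYYY
YYYYYYYYY
YYYYBBBYY
YYYYBBBYY
YYYRRRRYG
YYYRRRRYY
GYYRRRRYY
YWYRRRRYY
After op 3 fill(6,8,W) [55 cells changed]:
WWWWWWWWW
WWWWWWWWW
WWWWWWWWW
WWWWBBBWW
WWWWBBBWW
WWWRRRRWG
WWWRRRRWW
GWWRRRRWW
YWWRRRRWW

Answer: WWWWWWWWW
WWWWWWWWW
WWWWWWWWW
WWWWBBBWW
WWWWBBBWW
WWWRRRRWG
WWWRRRRWW
GWWRRRRWW
YWWRRRRWW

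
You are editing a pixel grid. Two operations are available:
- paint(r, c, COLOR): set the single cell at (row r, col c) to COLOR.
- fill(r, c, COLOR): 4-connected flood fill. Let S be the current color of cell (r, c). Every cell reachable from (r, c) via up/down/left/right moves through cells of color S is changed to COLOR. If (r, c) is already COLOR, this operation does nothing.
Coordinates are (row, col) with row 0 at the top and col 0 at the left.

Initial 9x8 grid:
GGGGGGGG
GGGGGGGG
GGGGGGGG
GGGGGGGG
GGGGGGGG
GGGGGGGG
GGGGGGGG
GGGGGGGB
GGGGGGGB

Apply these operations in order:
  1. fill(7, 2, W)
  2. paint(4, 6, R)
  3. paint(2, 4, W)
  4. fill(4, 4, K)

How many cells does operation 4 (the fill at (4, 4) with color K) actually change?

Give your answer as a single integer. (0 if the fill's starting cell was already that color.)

After op 1 fill(7,2,W) [70 cells changed]:
WWWWWWWW
WWWWWWWW
WWWWWWWW
WWWWWWWW
WWWWWWWW
WWWWWWWW
WWWWWWWW
WWWWWWWB
WWWWWWWB
After op 2 paint(4,6,R):
WWWWWWWW
WWWWWWWW
WWWWWWWW
WWWWWWWW
WWWWWWRW
WWWWWWWW
WWWWWWWW
WWWWWWWB
WWWWWWWB
After op 3 paint(2,4,W):
WWWWWWWW
WWWWWWWW
WWWWWWWW
WWWWWWWW
WWWWWWRW
WWWWWWWW
WWWWWWWW
WWWWWWWB
WWWWWWWB
After op 4 fill(4,4,K) [69 cells changed]:
KKKKKKKK
KKKKKKKK
KKKKKKKK
KKKKKKKK
KKKKKKRK
KKKKKKKK
KKKKKKKK
KKKKKKKB
KKKKKKKB

Answer: 69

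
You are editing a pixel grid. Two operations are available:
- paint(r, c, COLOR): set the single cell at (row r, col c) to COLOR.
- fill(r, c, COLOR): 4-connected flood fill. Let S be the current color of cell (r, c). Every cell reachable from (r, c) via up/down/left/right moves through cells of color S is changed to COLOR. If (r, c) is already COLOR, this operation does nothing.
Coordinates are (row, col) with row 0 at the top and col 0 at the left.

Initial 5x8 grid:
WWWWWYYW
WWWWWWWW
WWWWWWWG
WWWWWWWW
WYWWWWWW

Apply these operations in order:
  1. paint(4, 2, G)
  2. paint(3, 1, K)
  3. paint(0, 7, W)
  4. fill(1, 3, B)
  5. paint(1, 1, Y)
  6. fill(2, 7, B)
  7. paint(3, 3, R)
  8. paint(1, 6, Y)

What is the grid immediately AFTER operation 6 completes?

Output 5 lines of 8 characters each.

After op 1 paint(4,2,G):
WWWWWYYW
WWWWWWWW
WWWWWWWG
WWWWWWWW
WYGWWWWW
After op 2 paint(3,1,K):
WWWWWYYW
WWWWWWWW
WWWWWWWG
WKWWWWWW
WYGWWWWW
After op 3 paint(0,7,W):
WWWWWYYW
WWWWWWWW
WWWWWWWG
WKWWWWWW
WYGWWWWW
After op 4 fill(1,3,B) [34 cells changed]:
BBBBBYYB
BBBBBBBB
BBBBBBBG
BKBBBBBB
BYGBBBBB
After op 5 paint(1,1,Y):
BBBBBYYB
BYBBBBBB
BBBBBBBG
BKBBBBBB
BYGBBBBB
After op 6 fill(2,7,B) [1 cells changed]:
BBBBBYYB
BYBBBBBB
BBBBBBBB
BKBBBBBB
BYGBBBBB

Answer: BBBBBYYB
BYBBBBBB
BBBBBBBB
BKBBBBBB
BYGBBBBB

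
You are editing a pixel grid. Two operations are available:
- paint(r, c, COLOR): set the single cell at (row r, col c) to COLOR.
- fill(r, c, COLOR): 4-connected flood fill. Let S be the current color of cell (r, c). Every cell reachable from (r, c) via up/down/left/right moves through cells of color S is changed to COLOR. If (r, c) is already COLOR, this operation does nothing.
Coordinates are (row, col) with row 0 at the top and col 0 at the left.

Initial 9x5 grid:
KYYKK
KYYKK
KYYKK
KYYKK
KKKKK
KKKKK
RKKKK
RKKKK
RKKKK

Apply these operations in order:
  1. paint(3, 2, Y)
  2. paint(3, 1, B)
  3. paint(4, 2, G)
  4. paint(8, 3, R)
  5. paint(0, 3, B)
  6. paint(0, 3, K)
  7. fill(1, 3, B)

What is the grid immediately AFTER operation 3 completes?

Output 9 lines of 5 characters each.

Answer: KYYKK
KYYKK
KYYKK
KBYKK
KKGKK
KKKKK
RKKKK
RKKKK
RKKKK

Derivation:
After op 1 paint(3,2,Y):
KYYKK
KYYKK
KYYKK
KYYKK
KKKKK
KKKKK
RKKKK
RKKKK
RKKKK
After op 2 paint(3,1,B):
KYYKK
KYYKK
KYYKK
KBYKK
KKKKK
KKKKK
RKKKK
RKKKK
RKKKK
After op 3 paint(4,2,G):
KYYKK
KYYKK
KYYKK
KBYKK
KKGKK
KKKKK
RKKKK
RKKKK
RKKKK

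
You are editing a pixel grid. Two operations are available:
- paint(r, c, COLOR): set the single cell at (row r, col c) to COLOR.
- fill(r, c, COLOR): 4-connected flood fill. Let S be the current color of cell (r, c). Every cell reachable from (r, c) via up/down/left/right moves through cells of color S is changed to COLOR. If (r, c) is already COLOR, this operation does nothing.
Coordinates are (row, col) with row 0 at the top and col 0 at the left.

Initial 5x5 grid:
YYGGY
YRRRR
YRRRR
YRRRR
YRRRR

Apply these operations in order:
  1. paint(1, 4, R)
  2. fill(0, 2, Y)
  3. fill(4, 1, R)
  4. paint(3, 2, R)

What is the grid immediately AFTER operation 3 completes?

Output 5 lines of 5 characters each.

After op 1 paint(1,4,R):
YYGGY
YRRRR
YRRRR
YRRRR
YRRRR
After op 2 fill(0,2,Y) [2 cells changed]:
YYYYY
YRRRR
YRRRR
YRRRR
YRRRR
After op 3 fill(4,1,R) [0 cells changed]:
YYYYY
YRRRR
YRRRR
YRRRR
YRRRR

Answer: YYYYY
YRRRR
YRRRR
YRRRR
YRRRR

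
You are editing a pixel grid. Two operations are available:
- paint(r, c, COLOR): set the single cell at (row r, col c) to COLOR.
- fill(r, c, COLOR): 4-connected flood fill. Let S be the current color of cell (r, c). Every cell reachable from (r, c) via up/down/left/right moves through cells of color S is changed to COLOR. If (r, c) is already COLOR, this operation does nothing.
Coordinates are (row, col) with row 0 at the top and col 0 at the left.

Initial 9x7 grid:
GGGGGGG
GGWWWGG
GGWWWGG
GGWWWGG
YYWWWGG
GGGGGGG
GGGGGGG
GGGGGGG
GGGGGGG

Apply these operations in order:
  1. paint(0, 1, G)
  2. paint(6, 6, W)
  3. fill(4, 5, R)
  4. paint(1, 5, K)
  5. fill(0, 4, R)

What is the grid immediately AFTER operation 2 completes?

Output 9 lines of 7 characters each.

After op 1 paint(0,1,G):
GGGGGGG
GGWWWGG
GGWWWGG
GGWWWGG
YYWWWGG
GGGGGGG
GGGGGGG
GGGGGGG
GGGGGGG
After op 2 paint(6,6,W):
GGGGGGG
GGWWWGG
GGWWWGG
GGWWWGG
YYWWWGG
GGGGGGG
GGGGGGW
GGGGGGG
GGGGGGG

Answer: GGGGGGG
GGWWWGG
GGWWWGG
GGWWWGG
YYWWWGG
GGGGGGG
GGGGGGW
GGGGGGG
GGGGGGG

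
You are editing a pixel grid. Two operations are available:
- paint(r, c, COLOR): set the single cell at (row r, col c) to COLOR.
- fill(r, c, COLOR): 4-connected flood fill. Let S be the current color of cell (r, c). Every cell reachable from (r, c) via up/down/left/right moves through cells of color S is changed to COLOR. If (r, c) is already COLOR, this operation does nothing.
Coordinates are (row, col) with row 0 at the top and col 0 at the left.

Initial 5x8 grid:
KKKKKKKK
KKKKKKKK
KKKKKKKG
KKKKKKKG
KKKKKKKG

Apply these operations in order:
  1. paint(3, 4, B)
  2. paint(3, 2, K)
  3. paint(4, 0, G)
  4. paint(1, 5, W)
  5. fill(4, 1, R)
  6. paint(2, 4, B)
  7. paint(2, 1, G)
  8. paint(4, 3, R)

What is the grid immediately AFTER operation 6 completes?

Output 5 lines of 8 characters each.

Answer: RRRRRRRR
RRRRRWRR
RRRRBRRG
RRRRBRRG
GRRRRRRG

Derivation:
After op 1 paint(3,4,B):
KKKKKKKK
KKKKKKKK
KKKKKKKG
KKKKBKKG
KKKKKKKG
After op 2 paint(3,2,K):
KKKKKKKK
KKKKKKKK
KKKKKKKG
KKKKBKKG
KKKKKKKG
After op 3 paint(4,0,G):
KKKKKKKK
KKKKKKKK
KKKKKKKG
KKKKBKKG
GKKKKKKG
After op 4 paint(1,5,W):
KKKKKKKK
KKKKKWKK
KKKKKKKG
KKKKBKKG
GKKKKKKG
After op 5 fill(4,1,R) [34 cells changed]:
RRRRRRRR
RRRRRWRR
RRRRRRRG
RRRRBRRG
GRRRRRRG
After op 6 paint(2,4,B):
RRRRRRRR
RRRRRWRR
RRRRBRRG
RRRRBRRG
GRRRRRRG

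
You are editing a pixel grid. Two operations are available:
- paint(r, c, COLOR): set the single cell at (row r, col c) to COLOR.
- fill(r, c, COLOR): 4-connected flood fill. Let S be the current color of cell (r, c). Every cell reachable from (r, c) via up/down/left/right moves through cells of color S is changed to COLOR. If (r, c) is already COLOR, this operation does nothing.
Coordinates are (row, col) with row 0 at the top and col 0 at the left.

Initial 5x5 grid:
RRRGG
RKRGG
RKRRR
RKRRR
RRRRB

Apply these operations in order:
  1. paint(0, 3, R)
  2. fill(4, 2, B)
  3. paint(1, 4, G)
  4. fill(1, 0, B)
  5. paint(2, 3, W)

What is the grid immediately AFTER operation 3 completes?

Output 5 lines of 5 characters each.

Answer: BBBBG
BKBGG
BKBBB
BKBBB
BBBBB

Derivation:
After op 1 paint(0,3,R):
RRRRG
RKRGG
RKRRR
RKRRR
RRRRB
After op 2 fill(4,2,B) [18 cells changed]:
BBBBG
BKBGG
BKBBB
BKBBB
BBBBB
After op 3 paint(1,4,G):
BBBBG
BKBGG
BKBBB
BKBBB
BBBBB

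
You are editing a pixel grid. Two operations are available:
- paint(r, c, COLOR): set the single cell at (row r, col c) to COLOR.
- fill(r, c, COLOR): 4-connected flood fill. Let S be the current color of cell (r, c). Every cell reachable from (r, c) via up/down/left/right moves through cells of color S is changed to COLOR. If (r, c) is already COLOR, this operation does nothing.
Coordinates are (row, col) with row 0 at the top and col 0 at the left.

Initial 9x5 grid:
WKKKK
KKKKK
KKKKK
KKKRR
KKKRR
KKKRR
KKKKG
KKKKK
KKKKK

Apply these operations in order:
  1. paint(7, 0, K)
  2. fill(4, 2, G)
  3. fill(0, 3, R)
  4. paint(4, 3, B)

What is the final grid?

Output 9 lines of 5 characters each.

After op 1 paint(7,0,K):
WKKKK
KKKKK
KKKKK
KKKRR
KKKRR
KKKRR
KKKKG
KKKKK
KKKKK
After op 2 fill(4,2,G) [37 cells changed]:
WGGGG
GGGGG
GGGGG
GGGRR
GGGRR
GGGRR
GGGGG
GGGGG
GGGGG
After op 3 fill(0,3,R) [38 cells changed]:
WRRRR
RRRRR
RRRRR
RRRRR
RRRRR
RRRRR
RRRRR
RRRRR
RRRRR
After op 4 paint(4,3,B):
WRRRR
RRRRR
RRRRR
RRRRR
RRRBR
RRRRR
RRRRR
RRRRR
RRRRR

Answer: WRRRR
RRRRR
RRRRR
RRRRR
RRRBR
RRRRR
RRRRR
RRRRR
RRRRR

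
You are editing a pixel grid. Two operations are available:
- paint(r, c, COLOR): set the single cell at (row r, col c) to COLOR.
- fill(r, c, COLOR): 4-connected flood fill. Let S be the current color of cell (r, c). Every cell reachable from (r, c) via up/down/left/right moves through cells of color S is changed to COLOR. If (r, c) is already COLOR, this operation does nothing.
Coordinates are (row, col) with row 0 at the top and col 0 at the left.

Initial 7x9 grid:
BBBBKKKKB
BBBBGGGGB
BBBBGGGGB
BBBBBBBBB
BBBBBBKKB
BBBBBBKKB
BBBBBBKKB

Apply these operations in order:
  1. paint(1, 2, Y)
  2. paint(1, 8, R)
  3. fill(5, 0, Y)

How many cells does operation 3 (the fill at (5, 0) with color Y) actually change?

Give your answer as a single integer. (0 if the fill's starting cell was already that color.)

After op 1 paint(1,2,Y):
BBBBKKKKB
BBYBGGGGB
BBBBGGGGB
BBBBBBBBB
BBBBBBKKB
BBBBBBKKB
BBBBBBKKB
After op 2 paint(1,8,R):
BBBBKKKKB
BBYBGGGGR
BBBBGGGGB
BBBBBBBBB
BBBBBBKKB
BBBBBBKKB
BBBBBBKKB
After op 3 fill(5,0,Y) [42 cells changed]:
YYYYKKKKB
YYYYGGGGR
YYYYGGGGY
YYYYYYYYY
YYYYYYKKY
YYYYYYKKY
YYYYYYKKY

Answer: 42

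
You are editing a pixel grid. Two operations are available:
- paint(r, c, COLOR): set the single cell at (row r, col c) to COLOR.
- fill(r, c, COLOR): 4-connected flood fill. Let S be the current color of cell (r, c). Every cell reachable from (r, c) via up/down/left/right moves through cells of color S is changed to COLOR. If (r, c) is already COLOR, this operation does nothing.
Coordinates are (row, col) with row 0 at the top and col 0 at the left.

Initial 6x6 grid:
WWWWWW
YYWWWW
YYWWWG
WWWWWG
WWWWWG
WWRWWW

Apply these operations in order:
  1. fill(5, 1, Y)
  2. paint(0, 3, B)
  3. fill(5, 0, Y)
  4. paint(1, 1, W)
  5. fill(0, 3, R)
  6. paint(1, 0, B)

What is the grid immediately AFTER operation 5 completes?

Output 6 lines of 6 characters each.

After op 1 fill(5,1,Y) [28 cells changed]:
YYYYYY
YYYYYY
YYYYYG
YYYYYG
YYYYYG
YYRYYY
After op 2 paint(0,3,B):
YYYBYY
YYYYYY
YYYYYG
YYYYYG
YYYYYG
YYRYYY
After op 3 fill(5,0,Y) [0 cells changed]:
YYYBYY
YYYYYY
YYYYYG
YYYYYG
YYYYYG
YYRYYY
After op 4 paint(1,1,W):
YYYBYY
YWYYYY
YYYYYG
YYYYYG
YYYYYG
YYRYYY
After op 5 fill(0,3,R) [1 cells changed]:
YYYRYY
YWYYYY
YYYYYG
YYYYYG
YYYYYG
YYRYYY

Answer: YYYRYY
YWYYYY
YYYYYG
YYYYYG
YYYYYG
YYRYYY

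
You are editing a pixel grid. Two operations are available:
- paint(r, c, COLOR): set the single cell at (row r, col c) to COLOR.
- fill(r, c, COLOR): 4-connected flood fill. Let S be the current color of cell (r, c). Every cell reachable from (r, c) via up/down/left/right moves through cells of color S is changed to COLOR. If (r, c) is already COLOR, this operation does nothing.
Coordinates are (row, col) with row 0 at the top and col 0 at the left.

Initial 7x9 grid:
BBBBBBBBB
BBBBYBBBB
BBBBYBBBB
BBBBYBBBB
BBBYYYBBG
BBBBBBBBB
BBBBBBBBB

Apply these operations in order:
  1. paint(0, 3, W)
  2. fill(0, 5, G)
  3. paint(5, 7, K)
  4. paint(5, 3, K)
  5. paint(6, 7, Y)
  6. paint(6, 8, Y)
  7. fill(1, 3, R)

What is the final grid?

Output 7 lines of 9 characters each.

After op 1 paint(0,3,W):
BBBWBBBBB
BBBBYBBBB
BBBBYBBBB
BBBBYBBBB
BBBYYYBBG
BBBBBBBBB
BBBBBBBBB
After op 2 fill(0,5,G) [55 cells changed]:
GGGWGGGGG
GGGGYGGGG
GGGGYGGGG
GGGGYGGGG
GGGYYYGGG
GGGGGGGGG
GGGGGGGGG
After op 3 paint(5,7,K):
GGGWGGGGG
GGGGYGGGG
GGGGYGGGG
GGGGYGGGG
GGGYYYGGG
GGGGGGGKG
GGGGGGGGG
After op 4 paint(5,3,K):
GGGWGGGGG
GGGGYGGGG
GGGGYGGGG
GGGGYGGGG
GGGYYYGGG
GGGKGGGKG
GGGGGGGGG
After op 5 paint(6,7,Y):
GGGWGGGGG
GGGGYGGGG
GGGGYGGGG
GGGGYGGGG
GGGYYYGGG
GGGKGGGKG
GGGGGGGYG
After op 6 paint(6,8,Y):
GGGWGGGGG
GGGGYGGGG
GGGGYGGGG
GGGGYGGGG
GGGYYYGGG
GGGKGGGKG
GGGGGGGYY
After op 7 fill(1,3,R) [52 cells changed]:
RRRWRRRRR
RRRRYRRRR
RRRRYRRRR
RRRRYRRRR
RRRYYYRRR
RRRKRRRKR
RRRRRRRYY

Answer: RRRWRRRRR
RRRRYRRRR
RRRRYRRRR
RRRRYRRRR
RRRYYYRRR
RRRKRRRKR
RRRRRRRYY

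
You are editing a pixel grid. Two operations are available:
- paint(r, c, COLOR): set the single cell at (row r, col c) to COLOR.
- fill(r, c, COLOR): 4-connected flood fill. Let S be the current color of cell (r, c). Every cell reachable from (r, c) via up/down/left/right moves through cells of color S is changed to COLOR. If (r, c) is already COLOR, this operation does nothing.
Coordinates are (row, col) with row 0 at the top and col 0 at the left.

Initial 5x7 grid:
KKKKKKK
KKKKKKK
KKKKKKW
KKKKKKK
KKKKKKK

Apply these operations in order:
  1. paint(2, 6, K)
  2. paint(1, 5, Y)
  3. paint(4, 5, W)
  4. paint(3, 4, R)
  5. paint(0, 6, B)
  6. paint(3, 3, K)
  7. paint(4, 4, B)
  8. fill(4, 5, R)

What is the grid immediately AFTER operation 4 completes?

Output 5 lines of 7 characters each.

Answer: KKKKKKK
KKKKKYK
KKKKKKK
KKKKRKK
KKKKKWK

Derivation:
After op 1 paint(2,6,K):
KKKKKKK
KKKKKKK
KKKKKKK
KKKKKKK
KKKKKKK
After op 2 paint(1,5,Y):
KKKKKKK
KKKKKYK
KKKKKKK
KKKKKKK
KKKKKKK
After op 3 paint(4,5,W):
KKKKKKK
KKKKKYK
KKKKKKK
KKKKKKK
KKKKKWK
After op 4 paint(3,4,R):
KKKKKKK
KKKKKYK
KKKKKKK
KKKKRKK
KKKKKWK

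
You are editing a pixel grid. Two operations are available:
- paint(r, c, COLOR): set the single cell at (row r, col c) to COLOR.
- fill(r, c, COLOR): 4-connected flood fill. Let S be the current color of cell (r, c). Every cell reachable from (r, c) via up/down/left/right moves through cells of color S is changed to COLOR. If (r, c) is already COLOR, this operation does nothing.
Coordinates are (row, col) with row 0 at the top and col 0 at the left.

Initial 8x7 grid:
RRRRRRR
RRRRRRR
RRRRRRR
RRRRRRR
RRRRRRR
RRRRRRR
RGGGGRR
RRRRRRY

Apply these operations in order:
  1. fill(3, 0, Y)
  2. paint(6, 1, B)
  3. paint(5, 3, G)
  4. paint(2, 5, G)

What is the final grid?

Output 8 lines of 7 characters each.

Answer: YYYYYYY
YYYYYYY
YYYYYGY
YYYYYYY
YYYYYYY
YYYGYYY
YBGGGYY
YYYYYYY

Derivation:
After op 1 fill(3,0,Y) [51 cells changed]:
YYYYYYY
YYYYYYY
YYYYYYY
YYYYYYY
YYYYYYY
YYYYYYY
YGGGGYY
YYYYYYY
After op 2 paint(6,1,B):
YYYYYYY
YYYYYYY
YYYYYYY
YYYYYYY
YYYYYYY
YYYYYYY
YBGGGYY
YYYYYYY
After op 3 paint(5,3,G):
YYYYYYY
YYYYYYY
YYYYYYY
YYYYYYY
YYYYYYY
YYYGYYY
YBGGGYY
YYYYYYY
After op 4 paint(2,5,G):
YYYYYYY
YYYYYYY
YYYYYGY
YYYYYYY
YYYYYYY
YYYGYYY
YBGGGYY
YYYYYYY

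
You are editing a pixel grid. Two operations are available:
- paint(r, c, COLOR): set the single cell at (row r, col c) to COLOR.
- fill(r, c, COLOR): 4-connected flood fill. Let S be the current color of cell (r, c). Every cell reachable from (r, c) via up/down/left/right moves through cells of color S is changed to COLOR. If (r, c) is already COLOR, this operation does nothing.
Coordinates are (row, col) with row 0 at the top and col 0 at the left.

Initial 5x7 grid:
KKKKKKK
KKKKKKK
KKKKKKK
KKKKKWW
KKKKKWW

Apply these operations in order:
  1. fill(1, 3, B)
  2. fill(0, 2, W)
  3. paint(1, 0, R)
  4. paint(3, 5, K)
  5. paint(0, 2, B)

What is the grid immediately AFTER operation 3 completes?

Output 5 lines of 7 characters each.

Answer: WWWWWWW
RWWWWWW
WWWWWWW
WWWWWWW
WWWWWWW

Derivation:
After op 1 fill(1,3,B) [31 cells changed]:
BBBBBBB
BBBBBBB
BBBBBBB
BBBBBWW
BBBBBWW
After op 2 fill(0,2,W) [31 cells changed]:
WWWWWWW
WWWWWWW
WWWWWWW
WWWWWWW
WWWWWWW
After op 3 paint(1,0,R):
WWWWWWW
RWWWWWW
WWWWWWW
WWWWWWW
WWWWWWW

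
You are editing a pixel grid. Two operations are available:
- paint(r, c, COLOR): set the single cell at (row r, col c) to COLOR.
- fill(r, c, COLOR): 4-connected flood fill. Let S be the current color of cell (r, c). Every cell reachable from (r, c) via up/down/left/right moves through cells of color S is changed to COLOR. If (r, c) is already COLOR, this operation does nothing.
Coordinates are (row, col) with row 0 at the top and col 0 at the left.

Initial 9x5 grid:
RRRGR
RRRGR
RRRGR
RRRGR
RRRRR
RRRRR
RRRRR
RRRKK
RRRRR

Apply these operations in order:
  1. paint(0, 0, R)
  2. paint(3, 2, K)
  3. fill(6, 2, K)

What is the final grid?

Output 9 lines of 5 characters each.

After op 1 paint(0,0,R):
RRRGR
RRRGR
RRRGR
RRRGR
RRRRR
RRRRR
RRRRR
RRRKK
RRRRR
After op 2 paint(3,2,K):
RRRGR
RRRGR
RRRGR
RRKGR
RRRRR
RRRRR
RRRRR
RRRKK
RRRRR
After op 3 fill(6,2,K) [38 cells changed]:
KKKGK
KKKGK
KKKGK
KKKGK
KKKKK
KKKKK
KKKKK
KKKKK
KKKKK

Answer: KKKGK
KKKGK
KKKGK
KKKGK
KKKKK
KKKKK
KKKKK
KKKKK
KKKKK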